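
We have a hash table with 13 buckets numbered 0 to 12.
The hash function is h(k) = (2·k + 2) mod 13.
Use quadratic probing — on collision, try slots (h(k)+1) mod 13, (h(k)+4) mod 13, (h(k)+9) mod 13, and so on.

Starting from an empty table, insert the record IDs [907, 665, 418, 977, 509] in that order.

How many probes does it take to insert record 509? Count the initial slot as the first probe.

Insert 907: h=9, slot 9 empty → index 9.
Insert 665: h=6, slot 6 empty → index 6.
Insert 418: h=6, slot 6 occupied → index 7.
Insert 977: h=6, slots 6,7 occupied → index 10.
Insert 509: h=6, slots 6,7,10 occupied → index 2.
Table: [., ., 509, ., ., ., 665, 418, ., 907, 977, ., .]

4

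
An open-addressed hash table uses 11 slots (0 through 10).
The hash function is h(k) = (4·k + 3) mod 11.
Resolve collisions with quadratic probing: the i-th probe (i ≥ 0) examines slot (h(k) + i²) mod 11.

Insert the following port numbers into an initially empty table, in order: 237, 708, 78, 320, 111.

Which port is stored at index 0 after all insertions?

320

Insert 237: h=5, slot 5 empty => index 5.
Insert 708: h=8, slot 8 empty => index 8.
Insert 78: h=7, slot 7 empty => index 7.
Insert 320: h=7, slots 7,8 occupied => index 0.
Insert 111: h=7, slots 7,8,0,5 occupied => index 1.
Table: [320, 111, _, _, _, 237, _, 78, 708, _, _]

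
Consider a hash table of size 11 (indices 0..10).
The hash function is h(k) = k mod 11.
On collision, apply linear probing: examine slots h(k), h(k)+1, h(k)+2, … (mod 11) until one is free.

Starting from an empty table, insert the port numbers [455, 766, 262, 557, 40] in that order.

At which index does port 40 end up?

455: h=4 => slot 4
766: h=7 => slot 7
262: h=9 => slot 9
557: h=7, probe 7,8 => slot 8
40: h=7, probe 7,8,9,10 => slot 10
Table: [., ., ., ., 455, ., ., 766, 557, 262, 40]

10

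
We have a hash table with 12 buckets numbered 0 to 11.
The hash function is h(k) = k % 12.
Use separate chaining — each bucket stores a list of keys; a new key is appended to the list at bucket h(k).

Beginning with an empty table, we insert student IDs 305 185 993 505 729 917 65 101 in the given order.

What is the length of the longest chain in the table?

5

Insert 305: h=5, bucket 5 empty → new chain.
Insert 185: h=5, bucket 5 nonempty → append to chain.
Insert 993: h=9, bucket 9 empty → new chain.
Insert 505: h=1, bucket 1 empty → new chain.
Insert 729: h=9, bucket 9 nonempty → append to chain.
Insert 917: h=5, bucket 5 nonempty → append to chain.
Insert 65: h=5, bucket 5 nonempty → append to chain.
Insert 101: h=5, bucket 5 nonempty → append to chain.
Final buckets:
0: ∅
1: 505
2: ∅
3: ∅
4: ∅
5: 305 -> 185 -> 917 -> 65 -> 101
6: ∅
7: ∅
8: ∅
9: 993 -> 729
10: ∅
11: ∅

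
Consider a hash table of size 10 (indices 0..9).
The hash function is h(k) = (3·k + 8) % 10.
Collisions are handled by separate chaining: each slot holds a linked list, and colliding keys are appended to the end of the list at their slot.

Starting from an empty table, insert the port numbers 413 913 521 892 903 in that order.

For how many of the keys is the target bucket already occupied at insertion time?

2

Insert 413: h=7, bucket 7 empty -> new chain.
Insert 913: h=7, bucket 7 nonempty -> append to chain.
Insert 521: h=1, bucket 1 empty -> new chain.
Insert 892: h=4, bucket 4 empty -> new chain.
Insert 903: h=7, bucket 7 nonempty -> append to chain.
Final buckets:
0: —
1: 521
2: —
3: —
4: 892
5: —
6: —
7: 413 -> 913 -> 903
8: —
9: —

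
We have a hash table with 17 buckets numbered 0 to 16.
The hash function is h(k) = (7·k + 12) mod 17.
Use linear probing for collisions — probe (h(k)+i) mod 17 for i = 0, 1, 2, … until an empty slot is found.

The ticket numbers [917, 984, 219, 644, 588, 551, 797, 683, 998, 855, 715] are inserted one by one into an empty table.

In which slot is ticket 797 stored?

917 hashes to 5; slot 5 is free -> place at 5.
984 hashes to 15; slot 15 is free -> place at 15.
219 hashes to 15; 15 taken -> place at 16.
644 hashes to 15; 15,16 taken -> place at 0.
588 hashes to 14; slot 14 is free -> place at 14.
551 hashes to 10; slot 10 is free -> place at 10.
797 hashes to 15; 15,16,0 taken -> place at 1.
683 hashes to 16; 16,0,1 taken -> place at 2.
998 hashes to 11; slot 11 is free -> place at 11.
855 hashes to 13; slot 13 is free -> place at 13.
715 hashes to 2; 2 taken -> place at 3.
Table: [644, 797, 683, 715, ∅, 917, ∅, ∅, ∅, ∅, 551, 998, ∅, 855, 588, 984, 219]

1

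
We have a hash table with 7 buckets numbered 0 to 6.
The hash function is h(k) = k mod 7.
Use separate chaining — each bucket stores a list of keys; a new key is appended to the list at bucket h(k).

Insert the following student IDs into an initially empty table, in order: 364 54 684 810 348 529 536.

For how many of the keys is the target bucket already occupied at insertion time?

364 -> bucket 0
54 -> bucket 5
684 -> bucket 5 (collision)
810 -> bucket 5 (collision)
348 -> bucket 5 (collision)
529 -> bucket 4
536 -> bucket 4 (collision)
Final buckets:
0: 364
1: .
2: .
3: .
4: 529 -> 536
5: 54 -> 684 -> 810 -> 348
6: .

4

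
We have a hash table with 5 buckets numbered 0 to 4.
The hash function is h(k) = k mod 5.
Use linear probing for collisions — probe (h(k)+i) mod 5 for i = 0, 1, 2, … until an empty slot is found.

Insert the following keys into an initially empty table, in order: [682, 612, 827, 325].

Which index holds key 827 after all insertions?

4

682: h=2 → slot 2
612: h=2, probe 2,3 → slot 3
827: h=2, probe 2,3,4 → slot 4
325: h=0 → slot 0
Table: [325, —, 682, 612, 827]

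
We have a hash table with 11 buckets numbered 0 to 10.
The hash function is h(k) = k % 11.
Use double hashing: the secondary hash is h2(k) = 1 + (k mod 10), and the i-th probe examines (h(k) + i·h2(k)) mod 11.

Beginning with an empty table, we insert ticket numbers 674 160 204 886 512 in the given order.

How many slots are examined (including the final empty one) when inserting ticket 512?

674: h=3 → slot 3
160: h=6 → slot 6
204: h=6, h2=5, probe 6,0 → slot 0
886: h=6, h2=7, probe 6,2 → slot 2
512: h=6, h2=3, probe 6,9 → slot 9
Table: [204, —, 886, 674, —, —, 160, —, —, 512, —]

2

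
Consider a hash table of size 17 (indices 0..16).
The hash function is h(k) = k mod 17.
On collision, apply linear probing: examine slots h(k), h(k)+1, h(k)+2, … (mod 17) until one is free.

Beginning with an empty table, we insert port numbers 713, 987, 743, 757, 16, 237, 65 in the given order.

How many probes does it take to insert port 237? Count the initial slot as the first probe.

713: h=16 → slot 16
987: h=1 → slot 1
743: h=12 → slot 12
757: h=9 → slot 9
16: h=16, probe 16,0 → slot 0
237: h=16, probe 16,0,1,2 → slot 2
65: h=14 → slot 14
Table: [16, 987, 237, _, _, _, _, _, _, 757, _, _, 743, _, 65, _, 713]

4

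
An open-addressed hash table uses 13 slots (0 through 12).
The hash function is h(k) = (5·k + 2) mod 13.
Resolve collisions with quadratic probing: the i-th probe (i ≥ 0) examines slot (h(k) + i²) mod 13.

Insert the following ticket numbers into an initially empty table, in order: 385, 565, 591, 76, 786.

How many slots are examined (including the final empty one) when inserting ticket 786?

3

385 hashes to 3; slot 3 is free → place at 3.
565 hashes to 6; slot 6 is free → place at 6.
591 hashes to 6; 6 taken → place at 7.
76 hashes to 5; slot 5 is free → place at 5.
786 hashes to 6; 6,7 taken → place at 10.
Table: [—, —, —, 385, —, 76, 565, 591, —, —, 786, —, —]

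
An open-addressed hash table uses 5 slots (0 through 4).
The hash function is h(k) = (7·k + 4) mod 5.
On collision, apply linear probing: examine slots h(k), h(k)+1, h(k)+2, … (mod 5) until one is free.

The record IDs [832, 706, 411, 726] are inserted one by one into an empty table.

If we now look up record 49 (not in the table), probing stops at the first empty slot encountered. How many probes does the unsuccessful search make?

4

Insert 832: h=3, slot 3 empty -> index 3.
Insert 706: h=1, slot 1 empty -> index 1.
Insert 411: h=1, slot 1 occupied -> index 2.
Insert 726: h=1, slots 1,2,3 occupied -> index 4.
Table: [_, 706, 411, 832, 726]
Lookup 49: h=2, probe 2,3,4,0 → slot 0 empty, not found.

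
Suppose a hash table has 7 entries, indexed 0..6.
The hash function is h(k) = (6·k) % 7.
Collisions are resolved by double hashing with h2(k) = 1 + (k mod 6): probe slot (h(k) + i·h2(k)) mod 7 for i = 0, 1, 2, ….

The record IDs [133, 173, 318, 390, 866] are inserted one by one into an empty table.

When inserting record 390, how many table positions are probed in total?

2

Insert 133: h=0, slot 0 empty -> index 0.
Insert 173: h=2, slot 2 empty -> index 2.
Insert 318: h=4, slot 4 empty -> index 4.
Insert 390: h=2, h2=1, slot 2 occupied -> index 3.
Insert 866: h=2, h2=3, slot 2 occupied -> index 5.
Table: [133, -, 173, 390, 318, 866, -]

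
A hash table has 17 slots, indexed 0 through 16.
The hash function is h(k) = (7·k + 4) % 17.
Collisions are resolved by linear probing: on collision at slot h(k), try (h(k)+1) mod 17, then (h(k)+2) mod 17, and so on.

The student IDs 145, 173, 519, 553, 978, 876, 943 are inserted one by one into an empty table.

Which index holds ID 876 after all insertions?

Insert 145: h=16, slot 16 empty -> index 16.
Insert 173: h=8, slot 8 empty -> index 8.
Insert 519: h=16, slot 16 occupied -> index 0.
Insert 553: h=16, slots 16,0 occupied -> index 1.
Insert 978: h=16, slots 16,0,1 occupied -> index 2.
Insert 876: h=16, slots 16,0,1,2 occupied -> index 3.
Insert 943: h=9, slot 9 empty -> index 9.
Table: [519, 553, 978, 876, -, -, -, -, 173, 943, -, -, -, -, -, -, 145]

3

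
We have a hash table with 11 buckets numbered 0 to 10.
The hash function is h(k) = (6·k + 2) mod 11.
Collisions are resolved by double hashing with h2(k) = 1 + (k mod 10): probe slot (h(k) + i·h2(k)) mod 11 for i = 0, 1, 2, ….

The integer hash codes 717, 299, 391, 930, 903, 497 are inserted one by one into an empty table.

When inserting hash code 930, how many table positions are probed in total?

Insert 717: h=3, slot 3 empty -> index 3.
Insert 299: h=3, h2=10, slot 3 occupied -> index 2.
Insert 391: h=5, slot 5 empty -> index 5.
Insert 930: h=5, h2=1, slot 5 occupied -> index 6.
Insert 903: h=8, slot 8 empty -> index 8.
Insert 497: h=3, h2=8, slot 3 occupied -> index 0.
Table: [497, -, 299, 717, -, 391, 930, -, 903, -, -]

2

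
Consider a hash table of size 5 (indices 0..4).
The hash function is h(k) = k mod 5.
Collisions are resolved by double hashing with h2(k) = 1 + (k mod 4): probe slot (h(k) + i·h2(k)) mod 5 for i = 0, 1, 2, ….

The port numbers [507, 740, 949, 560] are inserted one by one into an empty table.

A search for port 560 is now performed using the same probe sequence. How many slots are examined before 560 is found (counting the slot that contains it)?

2

507: h=2 => slot 2
740: h=0 => slot 0
949: h=4 => slot 4
560: h=0, h2=1, probe 0,1 => slot 1
Table: [740, 560, 507, _, 949]
Lookup 560: h=0, h2=1, probe 0,1 → found at 1.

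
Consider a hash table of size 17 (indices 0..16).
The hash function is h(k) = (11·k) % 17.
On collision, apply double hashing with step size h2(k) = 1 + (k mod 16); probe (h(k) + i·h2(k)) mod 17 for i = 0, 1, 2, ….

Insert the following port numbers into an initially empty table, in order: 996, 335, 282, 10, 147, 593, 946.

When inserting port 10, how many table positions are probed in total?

4

996: h=8 -> slot 8
335: h=13 -> slot 13
282: h=8, h2=11, probe 8,2 -> slot 2
10: h=8, h2=11, probe 8,2,13,7 -> slot 7
147: h=2, h2=4, probe 2,6 -> slot 6
593: h=12 -> slot 12
946: h=2, h2=3, probe 2,5 -> slot 5
Table: [—, —, 282, —, —, 946, 147, 10, 996, —, —, —, 593, 335, —, —, —]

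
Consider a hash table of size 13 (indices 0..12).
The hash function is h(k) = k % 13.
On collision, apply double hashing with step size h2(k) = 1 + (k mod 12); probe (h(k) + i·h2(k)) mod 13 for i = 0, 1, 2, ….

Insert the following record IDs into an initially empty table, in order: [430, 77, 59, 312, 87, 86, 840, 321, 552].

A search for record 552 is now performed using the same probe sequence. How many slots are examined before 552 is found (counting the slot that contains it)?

430 hashes to 1; slot 1 is free → place at 1.
77 hashes to 12; slot 12 is free → place at 12.
59 hashes to 7; slot 7 is free → place at 7.
312 hashes to 0; slot 0 is free → place at 0.
87 hashes to 9; slot 9 is free → place at 9.
86 hashes to 8; slot 8 is free → place at 8.
840 hashes to 8, h2=1; 8,9 taken → place at 10.
321 hashes to 9, h2=10; 9 taken → place at 6.
552 hashes to 6, h2=1; 6,7,8,9,10 taken → place at 11.
Table: [312, 430, -, -, -, -, 321, 59, 86, 87, 840, 552, 77]
Lookup 552: h=6, h2=1, probe 6,7,8,9,10,11 → found at 11.

6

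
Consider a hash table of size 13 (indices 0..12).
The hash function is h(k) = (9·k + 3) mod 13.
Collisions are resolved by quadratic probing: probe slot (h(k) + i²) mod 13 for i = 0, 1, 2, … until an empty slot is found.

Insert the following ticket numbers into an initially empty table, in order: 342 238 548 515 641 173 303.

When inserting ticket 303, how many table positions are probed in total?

5

Insert 342: h=0, slot 0 empty -> index 0.
Insert 238: h=0, slot 0 occupied -> index 1.
Insert 548: h=8, slot 8 empty -> index 8.
Insert 515: h=10, slot 10 empty -> index 10.
Insert 641: h=0, slots 0,1 occupied -> index 4.
Insert 173: h=0, slots 0,1,4 occupied -> index 9.
Insert 303: h=0, slots 0,1,4,9 occupied -> index 3.
Table: [342, 238, -, 303, 641, -, -, -, 548, 173, 515, -, -]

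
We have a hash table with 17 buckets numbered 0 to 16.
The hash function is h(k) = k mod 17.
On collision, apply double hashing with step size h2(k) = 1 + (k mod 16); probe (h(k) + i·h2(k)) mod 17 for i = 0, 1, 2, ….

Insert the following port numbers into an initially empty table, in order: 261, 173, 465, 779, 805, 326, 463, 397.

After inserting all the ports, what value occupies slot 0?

397

Insert 261: h=6, slot 6 empty → index 6.
Insert 173: h=3, slot 3 empty → index 3.
Insert 465: h=6, h2=2, slot 6 occupied → index 8.
Insert 779: h=14, slot 14 empty → index 14.
Insert 805: h=6, h2=6, slot 6 occupied → index 12.
Insert 326: h=3, h2=7, slot 3 occupied → index 10.
Insert 463: h=4, slot 4 empty → index 4.
Insert 397: h=6, h2=14, slots 6,3 occupied → index 0.
Table: [397, ∅, ∅, 173, 463, ∅, 261, ∅, 465, ∅, 326, ∅, 805, ∅, 779, ∅, ∅]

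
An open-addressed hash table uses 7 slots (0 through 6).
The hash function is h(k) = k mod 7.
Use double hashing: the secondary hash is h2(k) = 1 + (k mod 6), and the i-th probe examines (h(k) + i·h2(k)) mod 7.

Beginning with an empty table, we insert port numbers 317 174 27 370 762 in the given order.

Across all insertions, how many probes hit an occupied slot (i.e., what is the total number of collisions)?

317: h=2 → slot 2
174: h=6 → slot 6
27: h=6, h2=4, probe 6,3 → slot 3
370: h=6, h2=5, probe 6,4 → slot 4
762: h=6, h2=1, probe 6,0 → slot 0
Table: [762, _, 317, 27, 370, _, 174]

3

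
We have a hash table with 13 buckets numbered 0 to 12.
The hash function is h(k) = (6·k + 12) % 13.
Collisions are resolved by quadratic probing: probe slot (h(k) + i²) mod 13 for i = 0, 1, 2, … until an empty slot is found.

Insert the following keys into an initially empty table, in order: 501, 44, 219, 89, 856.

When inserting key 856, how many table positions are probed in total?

Insert 501: h=2, slot 2 empty => index 2.
Insert 44: h=3, slot 3 empty => index 3.
Insert 219: h=0, slot 0 empty => index 0.
Insert 89: h=0, slot 0 occupied => index 1.
Insert 856: h=0, slots 0,1 occupied => index 4.
Table: [219, 89, 501, 44, 856, -, -, -, -, -, -, -, -]

3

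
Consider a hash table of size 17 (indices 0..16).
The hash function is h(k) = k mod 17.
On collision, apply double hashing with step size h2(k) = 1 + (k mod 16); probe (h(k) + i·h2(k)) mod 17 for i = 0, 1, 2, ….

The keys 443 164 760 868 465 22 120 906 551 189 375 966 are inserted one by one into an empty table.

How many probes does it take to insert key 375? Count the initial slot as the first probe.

443 hashes to 1; slot 1 is free -> place at 1.
164 hashes to 11; slot 11 is free -> place at 11.
760 hashes to 12; slot 12 is free -> place at 12.
868 hashes to 1, h2=5; 1 taken -> place at 6.
465 hashes to 6, h2=2; 6 taken -> place at 8.
22 hashes to 5; slot 5 is free -> place at 5.
120 hashes to 1, h2=9; 1 taken -> place at 10.
906 hashes to 5, h2=11; 5 taken -> place at 16.
551 hashes to 7; slot 7 is free -> place at 7.
189 hashes to 2; slot 2 is free -> place at 2.
375 hashes to 1, h2=8; 1 taken -> place at 9.
966 hashes to 14; slot 14 is free -> place at 14.
Table: [-, 443, 189, -, -, 22, 868, 551, 465, 375, 120, 164, 760, -, 966, -, 906]

2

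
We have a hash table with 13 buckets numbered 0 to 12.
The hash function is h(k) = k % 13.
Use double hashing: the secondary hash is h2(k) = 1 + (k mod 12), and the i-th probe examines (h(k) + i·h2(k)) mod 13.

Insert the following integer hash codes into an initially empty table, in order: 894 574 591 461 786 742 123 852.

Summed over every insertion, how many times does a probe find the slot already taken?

5

894 hashes to 10; slot 10 is free => place at 10.
574 hashes to 2; slot 2 is free => place at 2.
591 hashes to 6; slot 6 is free => place at 6.
461 hashes to 6, h2=6; 6 taken => place at 12.
786 hashes to 6, h2=7; 6 taken => place at 0.
742 hashes to 1; slot 1 is free => place at 1.
123 hashes to 6, h2=4; 6,10,1 taken => place at 5.
852 hashes to 7; slot 7 is free => place at 7.
Table: [786, 742, 574, _, _, 123, 591, 852, _, _, 894, _, 461]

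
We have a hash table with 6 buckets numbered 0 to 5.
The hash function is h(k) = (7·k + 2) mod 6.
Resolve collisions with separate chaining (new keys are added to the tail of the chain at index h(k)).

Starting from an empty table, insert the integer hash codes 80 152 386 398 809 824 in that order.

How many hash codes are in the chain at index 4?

5

80 → bucket 4
152 → bucket 4 (collision)
386 → bucket 4 (collision)
398 → bucket 4 (collision)
809 → bucket 1
824 → bucket 4 (collision)
Final buckets:
0: —
1: 809
2: —
3: —
4: 80 -> 152 -> 386 -> 398 -> 824
5: —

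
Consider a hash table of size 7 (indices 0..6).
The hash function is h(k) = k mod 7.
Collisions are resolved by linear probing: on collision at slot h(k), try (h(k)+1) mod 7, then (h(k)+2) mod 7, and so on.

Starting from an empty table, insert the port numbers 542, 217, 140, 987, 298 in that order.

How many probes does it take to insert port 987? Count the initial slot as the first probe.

3

542 hashes to 3; slot 3 is free -> place at 3.
217 hashes to 0; slot 0 is free -> place at 0.
140 hashes to 0; 0 taken -> place at 1.
987 hashes to 0; 0,1 taken -> place at 2.
298 hashes to 4; slot 4 is free -> place at 4.
Table: [217, 140, 987, 542, 298, ., .]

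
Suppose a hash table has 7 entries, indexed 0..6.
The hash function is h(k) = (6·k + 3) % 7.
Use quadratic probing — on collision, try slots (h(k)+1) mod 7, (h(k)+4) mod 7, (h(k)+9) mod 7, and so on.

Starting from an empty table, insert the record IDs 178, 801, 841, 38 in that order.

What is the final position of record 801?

1

Insert 178: h=0, slot 0 empty → index 0.
Insert 801: h=0, slot 0 occupied → index 1.
Insert 841: h=2, slot 2 empty → index 2.
Insert 38: h=0, slots 0,1 occupied → index 4.
Table: [178, 801, 841, ., 38, ., .]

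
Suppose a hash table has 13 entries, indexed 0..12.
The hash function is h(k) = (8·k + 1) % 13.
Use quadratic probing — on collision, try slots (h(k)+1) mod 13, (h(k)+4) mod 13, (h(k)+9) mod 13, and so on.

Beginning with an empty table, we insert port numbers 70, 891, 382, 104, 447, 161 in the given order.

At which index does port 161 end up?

Insert 70: h=2, slot 2 empty → index 2.
Insert 891: h=5, slot 5 empty → index 5.
Insert 382: h=2, slot 2 occupied → index 3.
Insert 104: h=1, slot 1 empty → index 1.
Insert 447: h=2, slots 2,3 occupied → index 6.
Insert 161: h=2, slots 2,3,6 occupied → index 11.
Table: [_, 104, 70, 382, _, 891, 447, _, _, _, _, 161, _]

11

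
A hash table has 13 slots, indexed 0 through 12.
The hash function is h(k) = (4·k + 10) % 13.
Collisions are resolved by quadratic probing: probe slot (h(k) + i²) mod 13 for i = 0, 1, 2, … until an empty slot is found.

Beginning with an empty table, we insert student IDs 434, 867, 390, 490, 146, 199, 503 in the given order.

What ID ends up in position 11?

434 hashes to 4; slot 4 is free => place at 4.
867 hashes to 7; slot 7 is free => place at 7.
390 hashes to 10; slot 10 is free => place at 10.
490 hashes to 7; 7 taken => place at 8.
146 hashes to 9; slot 9 is free => place at 9.
199 hashes to 0; slot 0 is free => place at 0.
503 hashes to 7; 7,8 taken => place at 11.
Table: [199, -, -, -, 434, -, -, 867, 490, 146, 390, 503, -]

503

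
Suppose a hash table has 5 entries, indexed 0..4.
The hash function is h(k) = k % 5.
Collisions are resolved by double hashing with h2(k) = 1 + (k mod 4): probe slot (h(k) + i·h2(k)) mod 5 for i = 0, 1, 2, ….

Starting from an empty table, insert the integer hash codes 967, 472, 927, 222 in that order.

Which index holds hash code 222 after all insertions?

967: h=2 -> slot 2
472: h=2, h2=1, probe 2,3 -> slot 3
927: h=2, h2=4, probe 2,1 -> slot 1
222: h=2, h2=3, probe 2,0 -> slot 0
Table: [222, 927, 967, 472, .]

0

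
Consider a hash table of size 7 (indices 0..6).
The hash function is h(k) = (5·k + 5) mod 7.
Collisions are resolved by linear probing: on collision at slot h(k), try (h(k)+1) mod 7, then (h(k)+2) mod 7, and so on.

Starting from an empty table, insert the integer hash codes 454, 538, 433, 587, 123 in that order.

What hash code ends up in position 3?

454 hashes to 0; slot 0 is free => place at 0.
538 hashes to 0; 0 taken => place at 1.
433 hashes to 0; 0,1 taken => place at 2.
587 hashes to 0; 0,1,2 taken => place at 3.
123 hashes to 4; slot 4 is free => place at 4.
Table: [454, 538, 433, 587, 123, ∅, ∅]

587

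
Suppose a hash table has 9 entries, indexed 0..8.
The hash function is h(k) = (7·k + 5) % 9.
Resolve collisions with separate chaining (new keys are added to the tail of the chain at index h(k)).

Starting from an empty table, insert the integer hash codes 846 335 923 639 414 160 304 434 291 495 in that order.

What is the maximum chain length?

4

846 -> bucket 5
335 -> bucket 1
923 -> bucket 4
639 -> bucket 5 (collision)
414 -> bucket 5 (collision)
160 -> bucket 0
304 -> bucket 0 (collision)
434 -> bucket 1 (collision)
291 -> bucket 8
495 -> bucket 5 (collision)
Final buckets:
0: 160 -> 304
1: 335 -> 434
2: —
3: —
4: 923
5: 846 -> 639 -> 414 -> 495
6: —
7: —
8: 291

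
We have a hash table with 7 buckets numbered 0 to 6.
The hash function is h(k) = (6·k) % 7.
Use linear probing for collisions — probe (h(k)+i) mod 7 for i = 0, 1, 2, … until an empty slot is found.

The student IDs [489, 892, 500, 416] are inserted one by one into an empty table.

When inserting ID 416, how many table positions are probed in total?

3

489 hashes to 1; slot 1 is free → place at 1.
892 hashes to 4; slot 4 is free → place at 4.
500 hashes to 4; 4 taken → place at 5.
416 hashes to 4; 4,5 taken → place at 6.
Table: [., 489, ., ., 892, 500, 416]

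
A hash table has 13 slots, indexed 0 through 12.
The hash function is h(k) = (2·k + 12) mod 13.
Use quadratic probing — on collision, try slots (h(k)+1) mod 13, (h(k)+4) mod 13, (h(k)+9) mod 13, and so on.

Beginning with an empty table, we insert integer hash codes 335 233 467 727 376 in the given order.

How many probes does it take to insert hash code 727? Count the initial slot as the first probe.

Insert 335: h=6, slot 6 empty → index 6.
Insert 233: h=10, slot 10 empty → index 10.
Insert 467: h=10, slot 10 occupied → index 11.
Insert 727: h=10, slots 10,11 occupied → index 1.
Insert 376: h=10, slots 10,11,1,6 occupied → index 0.
Table: [376, 727, _, _, _, _, 335, _, _, _, 233, 467, _]

3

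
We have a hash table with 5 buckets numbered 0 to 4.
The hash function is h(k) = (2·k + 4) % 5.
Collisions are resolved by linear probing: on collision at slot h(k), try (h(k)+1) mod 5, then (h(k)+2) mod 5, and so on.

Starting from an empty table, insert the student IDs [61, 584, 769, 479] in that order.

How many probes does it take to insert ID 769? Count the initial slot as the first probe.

2

61: h=1 → slot 1
584: h=2 → slot 2
769: h=2, probe 2,3 → slot 3
479: h=2, probe 2,3,4 → slot 4
Table: [_, 61, 584, 769, 479]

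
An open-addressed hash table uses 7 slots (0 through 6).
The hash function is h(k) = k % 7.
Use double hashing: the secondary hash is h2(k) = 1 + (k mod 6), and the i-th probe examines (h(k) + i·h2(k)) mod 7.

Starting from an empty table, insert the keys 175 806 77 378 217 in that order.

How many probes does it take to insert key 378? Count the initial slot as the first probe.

3

175 hashes to 0; slot 0 is free -> place at 0.
806 hashes to 1; slot 1 is free -> place at 1.
77 hashes to 0, h2=6; 0 taken -> place at 6.
378 hashes to 0, h2=1; 0,1 taken -> place at 2.
217 hashes to 0, h2=2; 0,2 taken -> place at 4.
Table: [175, 806, 378, -, 217, -, 77]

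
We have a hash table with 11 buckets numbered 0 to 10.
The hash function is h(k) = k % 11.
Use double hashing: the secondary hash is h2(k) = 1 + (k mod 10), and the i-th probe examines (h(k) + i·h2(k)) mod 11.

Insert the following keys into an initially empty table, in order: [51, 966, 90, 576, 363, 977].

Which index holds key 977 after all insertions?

Insert 51: h=7, slot 7 empty => index 7.
Insert 966: h=9, slot 9 empty => index 9.
Insert 90: h=2, slot 2 empty => index 2.
Insert 576: h=4, slot 4 empty => index 4.
Insert 363: h=0, slot 0 empty => index 0.
Insert 977: h=9, h2=8, slot 9 occupied => index 6.
Table: [363, —, 90, —, 576, —, 977, 51, —, 966, —]

6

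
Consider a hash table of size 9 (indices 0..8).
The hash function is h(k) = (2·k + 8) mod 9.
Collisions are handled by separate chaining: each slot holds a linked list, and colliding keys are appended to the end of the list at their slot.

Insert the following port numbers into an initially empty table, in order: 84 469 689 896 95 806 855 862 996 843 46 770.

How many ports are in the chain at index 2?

2

Insert 84: h=5, bucket 5 empty -> new chain.
Insert 469: h=1, bucket 1 empty -> new chain.
Insert 689: h=0, bucket 0 empty -> new chain.
Insert 896: h=0, bucket 0 nonempty -> append to chain.
Insert 95: h=0, bucket 0 nonempty -> append to chain.
Insert 806: h=0, bucket 0 nonempty -> append to chain.
Insert 855: h=8, bucket 8 empty -> new chain.
Insert 862: h=4, bucket 4 empty -> new chain.
Insert 996: h=2, bucket 2 empty -> new chain.
Insert 843: h=2, bucket 2 nonempty -> append to chain.
Insert 46: h=1, bucket 1 nonempty -> append to chain.
Insert 770: h=0, bucket 0 nonempty -> append to chain.
Final buckets:
0: 689 -> 896 -> 95 -> 806 -> 770
1: 469 -> 46
2: 996 -> 843
3: _
4: 862
5: 84
6: _
7: _
8: 855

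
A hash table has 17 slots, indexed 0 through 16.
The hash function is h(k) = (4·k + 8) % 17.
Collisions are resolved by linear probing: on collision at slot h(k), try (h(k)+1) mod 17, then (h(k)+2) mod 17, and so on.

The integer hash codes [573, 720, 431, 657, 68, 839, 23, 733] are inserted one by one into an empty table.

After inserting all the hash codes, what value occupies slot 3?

Insert 573: h=5, slot 5 empty → index 5.
Insert 720: h=15, slot 15 empty → index 15.
Insert 431: h=15, slot 15 occupied → index 16.
Insert 657: h=1, slot 1 empty → index 1.
Insert 68: h=8, slot 8 empty → index 8.
Insert 839: h=15, slots 15,16 occupied → index 0.
Insert 23: h=15, slots 15,16,0,1 occupied → index 2.
Insert 733: h=16, slots 16,0,1,2 occupied → index 3.
Table: [839, 657, 23, 733, —, 573, —, —, 68, —, —, —, —, —, —, 720, 431]

733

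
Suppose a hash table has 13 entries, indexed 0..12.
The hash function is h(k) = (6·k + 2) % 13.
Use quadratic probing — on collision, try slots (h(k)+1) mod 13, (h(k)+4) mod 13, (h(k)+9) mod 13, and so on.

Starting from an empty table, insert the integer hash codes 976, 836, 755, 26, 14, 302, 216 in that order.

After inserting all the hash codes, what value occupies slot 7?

302

976 hashes to 8; slot 8 is free → place at 8.
836 hashes to 0; slot 0 is free → place at 0.
755 hashes to 8; 8 taken → place at 9.
26 hashes to 2; slot 2 is free → place at 2.
14 hashes to 8; 8,9 taken → place at 12.
302 hashes to 7; slot 7 is free → place at 7.
216 hashes to 11; slot 11 is free → place at 11.
Table: [836, _, 26, _, _, _, _, 302, 976, 755, _, 216, 14]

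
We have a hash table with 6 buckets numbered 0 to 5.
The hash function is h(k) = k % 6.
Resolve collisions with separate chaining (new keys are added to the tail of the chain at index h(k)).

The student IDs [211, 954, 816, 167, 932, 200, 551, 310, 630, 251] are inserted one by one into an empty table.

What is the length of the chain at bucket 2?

2

211 → bucket 1
954 → bucket 0
816 → bucket 0 (collision)
167 → bucket 5
932 → bucket 2
200 → bucket 2 (collision)
551 → bucket 5 (collision)
310 → bucket 4
630 → bucket 0 (collision)
251 → bucket 5 (collision)
Final buckets:
0: 954 -> 816 -> 630
1: 211
2: 932 -> 200
3: .
4: 310
5: 167 -> 551 -> 251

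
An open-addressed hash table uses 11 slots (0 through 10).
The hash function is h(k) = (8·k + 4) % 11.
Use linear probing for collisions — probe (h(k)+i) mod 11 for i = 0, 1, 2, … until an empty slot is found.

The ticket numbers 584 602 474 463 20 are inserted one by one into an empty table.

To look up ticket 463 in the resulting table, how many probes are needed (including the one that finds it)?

Insert 584: h=1, slot 1 empty → index 1.
Insert 602: h=2, slot 2 empty → index 2.
Insert 474: h=1, slots 1,2 occupied → index 3.
Insert 463: h=1, slots 1,2,3 occupied → index 4.
Insert 20: h=10, slot 10 empty → index 10.
Table: [—, 584, 602, 474, 463, —, —, —, —, —, 20]
Lookup 463: h=1, probe 1,2,3,4 → found at 4.

4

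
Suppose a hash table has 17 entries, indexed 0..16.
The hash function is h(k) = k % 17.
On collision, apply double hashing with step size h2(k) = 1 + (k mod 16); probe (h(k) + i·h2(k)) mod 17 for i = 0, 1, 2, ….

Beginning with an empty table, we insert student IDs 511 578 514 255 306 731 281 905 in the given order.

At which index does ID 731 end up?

Insert 511: h=1, slot 1 empty → index 1.
Insert 578: h=0, slot 0 empty → index 0.
Insert 514: h=4, slot 4 empty → index 4.
Insert 255: h=0, h2=16, slot 0 occupied → index 16.
Insert 306: h=0, h2=3, slot 0 occupied → index 3.
Insert 731: h=0, h2=12, slot 0 occupied → index 12.
Insert 281: h=9, slot 9 empty → index 9.
Insert 905: h=4, h2=10, slot 4 occupied → index 14.
Table: [578, 511, _, 306, 514, _, _, _, _, 281, _, _, 731, _, 905, _, 255]

12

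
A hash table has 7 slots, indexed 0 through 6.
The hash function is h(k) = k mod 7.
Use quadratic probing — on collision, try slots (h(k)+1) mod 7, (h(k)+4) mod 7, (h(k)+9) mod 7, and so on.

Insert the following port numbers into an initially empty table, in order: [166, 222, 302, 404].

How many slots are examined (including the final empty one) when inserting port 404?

3

166 hashes to 5; slot 5 is free => place at 5.
222 hashes to 5; 5 taken => place at 6.
302 hashes to 1; slot 1 is free => place at 1.
404 hashes to 5; 5,6 taken => place at 2.
Table: [—, 302, 404, —, —, 166, 222]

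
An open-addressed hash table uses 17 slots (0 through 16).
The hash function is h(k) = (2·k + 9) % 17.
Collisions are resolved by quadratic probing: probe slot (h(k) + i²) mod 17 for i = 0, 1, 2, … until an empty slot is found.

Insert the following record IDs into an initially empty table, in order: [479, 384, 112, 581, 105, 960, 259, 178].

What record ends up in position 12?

479 hashes to 15; slot 15 is free => place at 15.
384 hashes to 12; slot 12 is free => place at 12.
112 hashes to 12; 12 taken => place at 13.
581 hashes to 15; 15 taken => place at 16.
105 hashes to 15; 15,16 taken => place at 2.
960 hashes to 8; slot 8 is free => place at 8.
259 hashes to 0; slot 0 is free => place at 0.
178 hashes to 8; 8 taken => place at 9.
Table: [259, ∅, 105, ∅, ∅, ∅, ∅, ∅, 960, 178, ∅, ∅, 384, 112, ∅, 479, 581]

384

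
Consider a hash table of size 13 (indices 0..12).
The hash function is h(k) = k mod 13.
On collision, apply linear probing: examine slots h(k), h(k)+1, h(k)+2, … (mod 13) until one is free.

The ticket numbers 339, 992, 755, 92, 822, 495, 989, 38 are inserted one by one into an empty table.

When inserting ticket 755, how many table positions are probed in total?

339: h=1 => slot 1
992: h=4 => slot 4
755: h=1, probe 1,2 => slot 2
92: h=1, probe 1,2,3 => slot 3
822: h=3, probe 3,4,5 => slot 5
495: h=1, probe 1,2,3,4,5,6 => slot 6
989: h=1, probe 1,2,3,4,5,6,7 => slot 7
38: h=12 => slot 12
Table: [., 339, 755, 92, 992, 822, 495, 989, ., ., ., ., 38]

2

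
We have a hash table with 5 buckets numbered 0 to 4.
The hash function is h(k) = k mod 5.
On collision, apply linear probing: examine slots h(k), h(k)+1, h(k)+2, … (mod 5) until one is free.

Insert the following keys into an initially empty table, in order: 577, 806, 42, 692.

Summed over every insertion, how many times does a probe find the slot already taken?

3

577 hashes to 2; slot 2 is free => place at 2.
806 hashes to 1; slot 1 is free => place at 1.
42 hashes to 2; 2 taken => place at 3.
692 hashes to 2; 2,3 taken => place at 4.
Table: [-, 806, 577, 42, 692]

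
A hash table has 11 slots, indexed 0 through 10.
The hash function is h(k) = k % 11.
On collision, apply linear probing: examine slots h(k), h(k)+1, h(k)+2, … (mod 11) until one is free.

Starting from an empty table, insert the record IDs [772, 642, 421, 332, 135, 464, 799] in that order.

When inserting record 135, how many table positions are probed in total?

Insert 772: h=2, slot 2 empty => index 2.
Insert 642: h=4, slot 4 empty => index 4.
Insert 421: h=3, slot 3 empty => index 3.
Insert 332: h=2, slots 2,3,4 occupied => index 5.
Insert 135: h=3, slots 3,4,5 occupied => index 6.
Insert 464: h=2, slots 2,3,4,5,6 occupied => index 7.
Insert 799: h=7, slot 7 occupied => index 8.
Table: [-, -, 772, 421, 642, 332, 135, 464, 799, -, -]

4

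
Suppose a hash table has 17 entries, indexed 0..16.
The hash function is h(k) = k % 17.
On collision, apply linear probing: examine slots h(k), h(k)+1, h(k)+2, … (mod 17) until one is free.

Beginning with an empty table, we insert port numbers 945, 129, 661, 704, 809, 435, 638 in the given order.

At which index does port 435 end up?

945: h=10 => slot 10
129: h=10, probe 10,11 => slot 11
661: h=15 => slot 15
704: h=7 => slot 7
809: h=10, probe 10,11,12 => slot 12
435: h=10, probe 10,11,12,13 => slot 13
638: h=9 => slot 9
Table: [∅, ∅, ∅, ∅, ∅, ∅, ∅, 704, ∅, 638, 945, 129, 809, 435, ∅, 661, ∅]

13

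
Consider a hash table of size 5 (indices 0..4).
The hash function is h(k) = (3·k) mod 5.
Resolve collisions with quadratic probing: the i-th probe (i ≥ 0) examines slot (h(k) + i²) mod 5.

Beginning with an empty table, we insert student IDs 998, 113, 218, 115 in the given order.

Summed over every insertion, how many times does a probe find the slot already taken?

998: h=4 → slot 4
113: h=4, probe 4,0 → slot 0
218: h=4, probe 4,0,3 → slot 3
115: h=0, probe 0,1 → slot 1
Table: [113, 115, —, 218, 998]

4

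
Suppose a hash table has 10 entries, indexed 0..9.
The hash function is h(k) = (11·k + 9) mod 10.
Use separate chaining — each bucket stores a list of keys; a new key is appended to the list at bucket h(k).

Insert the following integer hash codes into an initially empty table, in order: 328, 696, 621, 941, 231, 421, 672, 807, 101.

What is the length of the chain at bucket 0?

328 → bucket 7
696 → bucket 5
621 → bucket 0
941 → bucket 0 (collision)
231 → bucket 0 (collision)
421 → bucket 0 (collision)
672 → bucket 1
807 → bucket 6
101 → bucket 0 (collision)
Final buckets:
0: 621 -> 941 -> 231 -> 421 -> 101
1: 672
2: _
3: _
4: _
5: 696
6: 807
7: 328
8: _
9: _

5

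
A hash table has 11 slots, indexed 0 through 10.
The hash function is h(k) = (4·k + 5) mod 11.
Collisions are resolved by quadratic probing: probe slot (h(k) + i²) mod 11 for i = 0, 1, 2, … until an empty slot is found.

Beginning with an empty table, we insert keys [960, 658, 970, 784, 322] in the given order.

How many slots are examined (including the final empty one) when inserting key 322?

3

960 hashes to 6; slot 6 is free -> place at 6.
658 hashes to 8; slot 8 is free -> place at 8.
970 hashes to 2; slot 2 is free -> place at 2.
784 hashes to 6; 6 taken -> place at 7.
322 hashes to 6; 6,7 taken -> place at 10.
Table: [—, —, 970, —, —, —, 960, 784, 658, —, 322]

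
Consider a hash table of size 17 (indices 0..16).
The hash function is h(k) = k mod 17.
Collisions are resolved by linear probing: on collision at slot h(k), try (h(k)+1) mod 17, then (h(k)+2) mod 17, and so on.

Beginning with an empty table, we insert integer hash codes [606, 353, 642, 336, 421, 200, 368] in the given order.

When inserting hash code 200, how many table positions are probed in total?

Insert 606: h=11, slot 11 empty → index 11.
Insert 353: h=13, slot 13 empty → index 13.
Insert 642: h=13, slot 13 occupied → index 14.
Insert 336: h=13, slots 13,14 occupied → index 15.
Insert 421: h=13, slots 13,14,15 occupied → index 16.
Insert 200: h=13, slots 13,14,15,16 occupied → index 0.
Insert 368: h=11, slot 11 occupied → index 12.
Table: [200, ., ., ., ., ., ., ., ., ., ., 606, 368, 353, 642, 336, 421]

5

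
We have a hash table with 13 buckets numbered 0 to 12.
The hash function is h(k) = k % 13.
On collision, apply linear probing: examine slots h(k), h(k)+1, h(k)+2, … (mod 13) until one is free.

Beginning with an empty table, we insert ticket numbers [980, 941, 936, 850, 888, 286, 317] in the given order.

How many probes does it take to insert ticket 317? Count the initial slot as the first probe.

4

980 hashes to 5; slot 5 is free → place at 5.
941 hashes to 5; 5 taken → place at 6.
936 hashes to 0; slot 0 is free → place at 0.
850 hashes to 5; 5,6 taken → place at 7.
888 hashes to 4; slot 4 is free → place at 4.
286 hashes to 0; 0 taken → place at 1.
317 hashes to 5; 5,6,7 taken → place at 8.
Table: [936, 286, ., ., 888, 980, 941, 850, 317, ., ., ., .]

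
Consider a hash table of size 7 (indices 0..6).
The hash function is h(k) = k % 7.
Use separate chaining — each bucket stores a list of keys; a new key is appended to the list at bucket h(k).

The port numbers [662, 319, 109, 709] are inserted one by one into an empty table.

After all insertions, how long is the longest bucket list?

3

Insert 662: h=4, bucket 4 empty -> new chain.
Insert 319: h=4, bucket 4 nonempty -> append to chain.
Insert 109: h=4, bucket 4 nonempty -> append to chain.
Insert 709: h=2, bucket 2 empty -> new chain.
Final buckets:
0: —
1: —
2: 709
3: —
4: 662 -> 319 -> 109
5: —
6: —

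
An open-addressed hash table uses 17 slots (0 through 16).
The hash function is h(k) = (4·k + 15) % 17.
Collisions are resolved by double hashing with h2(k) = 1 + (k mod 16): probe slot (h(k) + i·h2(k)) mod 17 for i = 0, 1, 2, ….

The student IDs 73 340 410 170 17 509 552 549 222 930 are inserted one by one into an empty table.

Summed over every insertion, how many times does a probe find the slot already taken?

73: h=1 -> slot 1
340: h=15 -> slot 15
410: h=6 -> slot 6
170: h=15, h2=11, probe 15,9 -> slot 9
17: h=15, h2=2, probe 15,0 -> slot 0
509: h=11 -> slot 11
552: h=13 -> slot 13
549: h=1, h2=6, probe 1,7 -> slot 7
222: h=2 -> slot 2
930: h=12 -> slot 12
Table: [17, 73, 222, -, -, -, 410, 549, -, 170, -, 509, 930, 552, -, 340, -]

3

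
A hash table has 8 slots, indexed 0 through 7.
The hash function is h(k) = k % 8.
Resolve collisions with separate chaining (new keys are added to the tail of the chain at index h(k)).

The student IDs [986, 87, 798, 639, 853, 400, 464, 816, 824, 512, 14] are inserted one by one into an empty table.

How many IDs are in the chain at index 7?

2

986 -> bucket 2
87 -> bucket 7
798 -> bucket 6
639 -> bucket 7 (collision)
853 -> bucket 5
400 -> bucket 0
464 -> bucket 0 (collision)
816 -> bucket 0 (collision)
824 -> bucket 0 (collision)
512 -> bucket 0 (collision)
14 -> bucket 6 (collision)
Final buckets:
0: 400 -> 464 -> 816 -> 824 -> 512
1: ∅
2: 986
3: ∅
4: ∅
5: 853
6: 798 -> 14
7: 87 -> 639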